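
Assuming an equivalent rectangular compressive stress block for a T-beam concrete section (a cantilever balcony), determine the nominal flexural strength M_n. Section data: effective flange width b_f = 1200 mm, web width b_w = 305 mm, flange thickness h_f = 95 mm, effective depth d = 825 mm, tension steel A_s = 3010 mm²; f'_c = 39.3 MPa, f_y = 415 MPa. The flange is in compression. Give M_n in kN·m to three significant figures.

M_n ≈ 1010 kN·m

Tension: T = A_s f_y = 3010 × 415 = 1249150 N.
Try a within the flange: a = T/(0.85 f'_c b_f) = 1249150/(0.85 × 39.3 × 1200) = 31.16 mm.
Since a = 31.16 ≤ h_f = 95 mm, the stress block lies entirely in the flange; analyse as a rectangular beam of width b_f.
M_n = T(d − a/2) = 1249150 × (825 − 15.58) = 1011.09 × 10⁶ N·mm.
M_n = 1011.09 kN·m.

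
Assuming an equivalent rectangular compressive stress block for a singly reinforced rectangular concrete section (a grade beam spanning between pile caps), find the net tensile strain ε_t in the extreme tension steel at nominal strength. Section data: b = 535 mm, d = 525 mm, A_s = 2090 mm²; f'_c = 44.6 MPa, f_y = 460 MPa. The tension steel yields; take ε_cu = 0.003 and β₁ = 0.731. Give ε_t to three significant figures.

ε_t ≈ 0.0213

a = A_s f_y/(0.85 f'_c b) = 47.40 mm.
β₁ = 0.731, so c = a/β₁ = 47.40/0.731 = 64.84 mm.
From the linear strain diagram with ε_cu = 0.003: ε_t = 0.003 (d − c)/c = 0.003 × (525 − 64.84)/64.84 = 0.0213.
Since ε_t ≥ 0.005, the section is tension-controlled.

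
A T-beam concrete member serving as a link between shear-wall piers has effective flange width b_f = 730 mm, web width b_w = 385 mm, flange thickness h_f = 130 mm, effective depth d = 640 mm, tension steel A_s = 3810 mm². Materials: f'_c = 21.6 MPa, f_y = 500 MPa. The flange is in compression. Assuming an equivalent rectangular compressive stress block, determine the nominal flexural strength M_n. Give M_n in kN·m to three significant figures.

M_n ≈ 1080 kN·m

Tension: T = A_s f_y = 3810 × 500 = 1905000 N.
Try a within the flange: a = T/(0.85 f'_c b_f) = 1905000/(0.85 × 21.6 × 730) = 142.13 mm.
a = 142.13 > h_f = 130 mm: the block extends into the web. Split into flange-overhang and web parts.
C_f = 0.85 f'_c (b_f − b_w) h_f = 0.85 × 21.6 × (730 − 385) × 130 = 823446 N.
Remaining web compression depth: a_w = (T − C_f)/(0.85 f'_c b_w) = (1905000 − 823446)/(0.85 × 21.6 × 385) = 153.01 mm.
M_n = C_f(d − h_f/2) + (T − C_f)(d − a_w/2) = 823446 × (640 − 65) + 1081554 × (640 − 76.505) = 473.48 + 609.45 = 1082.93 × 10⁶ N·mm.
M_n = 1082.93 kN·m.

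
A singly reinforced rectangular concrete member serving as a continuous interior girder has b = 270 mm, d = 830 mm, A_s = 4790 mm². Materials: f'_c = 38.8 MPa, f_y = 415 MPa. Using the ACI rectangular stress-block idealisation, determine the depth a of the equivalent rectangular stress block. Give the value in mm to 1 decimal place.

T = A_s f_y = 4790 × 415 = 1987850 N = 1987.85 kN.
Setting C = 0.85 f'_c a b equal to T: a = 1987850/(0.85 × 38.8 × 270) = 223.2 mm.

a ≈ 223.2 mm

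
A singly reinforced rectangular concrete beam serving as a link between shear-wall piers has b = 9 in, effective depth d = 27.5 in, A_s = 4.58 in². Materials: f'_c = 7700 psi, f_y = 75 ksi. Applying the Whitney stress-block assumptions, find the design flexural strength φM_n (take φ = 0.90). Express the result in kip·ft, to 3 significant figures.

T = A_s f_y = 4.58 × 75 = 343.5 kips.
a = T/(0.85 f'_c b) = 343.5/(0.85 × 7.7 × 9) = 5.831 in.
M_n = T(d − a/2) = 343.5 × (27.5 − 2.9155) = 8444.8 kip·in = 8444.8/12 = 703.73 kip·ft.
φM_n = 0.90 × 703.73 = 633.36 kip·ft.

φM_n ≈ 633 kip·ft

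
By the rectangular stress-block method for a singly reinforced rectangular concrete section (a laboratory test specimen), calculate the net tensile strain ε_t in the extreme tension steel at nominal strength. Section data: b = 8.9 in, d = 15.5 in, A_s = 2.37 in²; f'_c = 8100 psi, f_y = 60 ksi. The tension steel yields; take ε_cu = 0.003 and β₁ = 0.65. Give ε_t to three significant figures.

ε_t ≈ 0.0100

a = A_s f_y/(0.85 f'_c b) = 2.321 in.
β₁ = 0.65, so c = a/β₁ = 2.321/0.65 = 3.571 in.
From the linear strain diagram with ε_cu = 0.003: ε_t = 0.003 (d − c)/c = 0.003 × (15.5 − 3.571)/3.571 = 0.0100.
Since ε_t ≥ 0.005, the section is tension-controlled.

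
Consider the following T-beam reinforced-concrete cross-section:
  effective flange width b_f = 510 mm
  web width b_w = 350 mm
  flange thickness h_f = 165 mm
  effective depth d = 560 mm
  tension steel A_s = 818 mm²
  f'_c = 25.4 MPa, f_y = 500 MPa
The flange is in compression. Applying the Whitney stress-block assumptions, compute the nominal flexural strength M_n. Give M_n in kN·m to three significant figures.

Tension: T = A_s f_y = 818 × 500 = 409000 N.
Try a within the flange: a = T/(0.85 f'_c b_f) = 409000/(0.85 × 25.4 × 510) = 37.15 mm.
Since a = 37.15 ≤ h_f = 165 mm, the stress block lies entirely in the flange; analyse as a rectangular beam of width b_f.
M_n = T(d − a/2) = 409000 × (560 − 18.575) = 221.44 × 10⁶ N·mm.
M_n = 221.44 kN·m.

M_n ≈ 221 kN·m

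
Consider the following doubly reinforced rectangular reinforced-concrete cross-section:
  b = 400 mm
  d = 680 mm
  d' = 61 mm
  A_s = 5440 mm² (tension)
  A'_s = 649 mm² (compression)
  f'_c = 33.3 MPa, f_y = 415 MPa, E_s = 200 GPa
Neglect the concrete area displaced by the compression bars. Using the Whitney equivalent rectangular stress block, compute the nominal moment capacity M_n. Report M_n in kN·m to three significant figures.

Assume both tension and compression steel yield.
Net tension couple steel: A_s − A'_s = 4791 mm².
a = (A_s − A'_s) f_y / (0.85 f'_c b) = 1988265/(0.85 × 33.3 × 400) = 175.61 mm.
c = a/β₁ = 175.61/0.812 = 216.27 mm; ε'_s = 0.003(c − d')/c = 0.0022 ≥ f_y/E_s = 0.0021, so compression steel does yield.
M_n = (A_s − A'_s) f_y (d − a/2) + A'_s f_y (d − d') = [1988265 × (680 − 87.805) + 269335 × (680 − 61)] × 10⁻⁶ = 1177.44 + 166.72 = 1344.16 kN·m.

M_n ≈ 1340 kN·m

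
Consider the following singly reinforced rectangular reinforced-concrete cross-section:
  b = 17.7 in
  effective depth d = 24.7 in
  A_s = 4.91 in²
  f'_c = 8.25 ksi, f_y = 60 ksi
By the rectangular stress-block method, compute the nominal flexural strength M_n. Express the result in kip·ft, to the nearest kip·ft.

T = A_s f_y = 4.91 × 60 = 294.6 kips.
a = T/(0.85 f'_c b) = 294.6/(0.85 × 8.25 × 17.7) = 2.373 in.
M_n = T(d − a/2) = 294.6 × (24.7 − 1.1865) = 6927.1 kip·in = 6927.1/12 = 577.26 kip·ft.

M_n ≈ 577 kip·ft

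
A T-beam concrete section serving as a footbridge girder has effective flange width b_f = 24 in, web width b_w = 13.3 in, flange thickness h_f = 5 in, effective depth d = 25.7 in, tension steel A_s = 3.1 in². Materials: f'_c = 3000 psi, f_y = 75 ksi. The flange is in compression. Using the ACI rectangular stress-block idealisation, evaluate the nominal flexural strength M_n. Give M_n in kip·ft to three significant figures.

Tension: T = A_s f_y = 3.1 × 75 = 232.5 kips.
Try a within the flange: a = T/(0.85 f'_c b_f) = 232.5/(0.85 × 3 × 24) = 3.799 in.
Since a = 3.799 ≤ h_f = 5 in, the stress block lies entirely in the flange; analyse as a rectangular beam of width b_f.
M_n = T(d − a/2) = 232.5 × (25.7 − 1.8995) = 5533.6 kip·in.
M_n = 5533.6/12 = 461.13 kip·ft.

M_n ≈ 461 kip·ft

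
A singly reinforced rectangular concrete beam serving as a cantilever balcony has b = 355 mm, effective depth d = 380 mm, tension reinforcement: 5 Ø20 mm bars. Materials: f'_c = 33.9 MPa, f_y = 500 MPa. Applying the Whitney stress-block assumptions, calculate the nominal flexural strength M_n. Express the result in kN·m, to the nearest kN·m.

M_n ≈ 268 kN·m

A_s = 5 × 314 = 1570 mm².
T = A_s f_y = 1570 × 500 = 785000 N = 785 kN.
From C = T: a = T/(0.85 f'_c b) = 785000/(0.85 × 33.9 × 355) = 76.74 mm.
M_n = T(d − a/2) = 785 kN × (380 − 38.37) mm = 268.18 kN·m.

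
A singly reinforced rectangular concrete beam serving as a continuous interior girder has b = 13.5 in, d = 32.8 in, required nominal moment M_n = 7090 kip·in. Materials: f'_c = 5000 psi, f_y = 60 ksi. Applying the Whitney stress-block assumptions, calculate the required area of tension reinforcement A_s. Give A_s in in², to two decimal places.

A_s ≈ 3.84 in²

From M_n = 0.85 f'_c a b (d − a/2):
a = d − √(d² − 2M_n/(0.85 f'_c b)) = 32.8 − √(32.8² − 2 × 7090/(0.85 × 5 × 13.5)) = 4.013 in.
A_s = 0.85 f'_c a b / f_y = 0.85 × 5 × 4.013 × 13.5 / 60 = 3.837 in².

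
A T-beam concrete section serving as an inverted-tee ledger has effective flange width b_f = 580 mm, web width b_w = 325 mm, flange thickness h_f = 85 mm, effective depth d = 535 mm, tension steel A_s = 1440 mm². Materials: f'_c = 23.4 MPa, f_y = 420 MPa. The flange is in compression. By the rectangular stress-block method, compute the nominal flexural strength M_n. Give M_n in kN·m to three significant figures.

M_n ≈ 308 kN·m

Tension: T = A_s f_y = 1440 × 420 = 604800 N.
Try a within the flange: a = T/(0.85 f'_c b_f) = 604800/(0.85 × 23.4 × 580) = 52.43 mm.
Since a = 52.43 ≤ h_f = 85 mm, the stress block lies entirely in the flange; analyse as a rectangular beam of width b_f.
M_n = T(d − a/2) = 604800 × (535 − 26.215) = 307.71 × 10⁶ N·mm.
M_n = 307.71 kN·m.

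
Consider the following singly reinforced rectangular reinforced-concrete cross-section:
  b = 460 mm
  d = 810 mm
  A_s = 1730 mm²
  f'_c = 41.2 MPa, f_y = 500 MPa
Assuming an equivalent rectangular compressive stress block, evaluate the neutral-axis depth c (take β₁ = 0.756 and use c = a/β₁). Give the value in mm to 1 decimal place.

c ≈ 71.0 mm

T = A_s f_y = 1730 × 500 = 865000 N = 865 kN.
Setting C = 0.85 f'_c a b equal to T: a = 865000/(0.85 × 41.2 × 460) = 53.696 mm.
With β₁ = 0.756, c = a/β₁ = 53.696/0.756 = 71.0 mm.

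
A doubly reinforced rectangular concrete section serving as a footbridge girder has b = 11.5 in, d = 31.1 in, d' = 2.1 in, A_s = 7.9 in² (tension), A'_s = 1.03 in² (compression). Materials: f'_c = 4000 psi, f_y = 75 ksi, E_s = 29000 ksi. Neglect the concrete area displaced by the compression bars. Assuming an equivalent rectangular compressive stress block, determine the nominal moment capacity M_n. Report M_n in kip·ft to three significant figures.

M_n ≈ 1240 kip·ft

Assume both steels yield.
a = (A_s − A'_s) f_y/(0.85 f'_c b) = (7.9 − 1.03) × 75/(0.85 × 4 × 11.5) = 13.178 in.
c = a/β₁ = 13.178/0.85 = 15.504 in; ε'_s = 0.003(c − d')/c = 0.0026 ≥ ε_y = 0.0026, so the compression steel yields.
M_n = (A_s − A'_s) f_y (d − a/2) + A'_s f_y (d − d') = 515.25 × (31.1 − 6.589) + 77.25 × (31.1 − 2.1) = 12629.3 + 2240.3 = 14869.6 kip·in = 14869.6/12 = 1239.13 kip·ft.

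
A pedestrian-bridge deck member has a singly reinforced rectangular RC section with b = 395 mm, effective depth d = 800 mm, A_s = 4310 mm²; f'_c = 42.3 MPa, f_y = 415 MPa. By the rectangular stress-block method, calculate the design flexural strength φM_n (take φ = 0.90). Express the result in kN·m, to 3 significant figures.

T = A_s f_y = 4310 × 415 = 1788650 N = 1788.65 kN.
From C = T: a = T/(0.85 f'_c b) = 1788650/(0.85 × 42.3 × 395) = 125.94 mm.
M_n = T(d − a/2) = 1788.65 kN × (800 − 62.97) mm = 1318.29 kN·m.
φM_n = 0.90 × 1318.29 = 1186.46 kN·m.

φM_n ≈ 1190 kN·m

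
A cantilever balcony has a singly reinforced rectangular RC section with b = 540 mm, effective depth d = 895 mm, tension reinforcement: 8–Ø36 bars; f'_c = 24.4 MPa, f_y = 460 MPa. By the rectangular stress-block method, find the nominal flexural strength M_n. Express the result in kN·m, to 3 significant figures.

M_n ≈ 2730 kN·m

A_s = 8 × 1018 = 8144 mm².
T = A_s f_y = 8144 × 460 = 3746240 N = 3746.24 kN.
From C = T: a = T/(0.85 f'_c b) = 3746240/(0.85 × 24.4 × 540) = 334.50 mm.
M_n = T(d − a/2) = 3746.24 kN × (895 − 167.25) mm = 2726.33 kN·m.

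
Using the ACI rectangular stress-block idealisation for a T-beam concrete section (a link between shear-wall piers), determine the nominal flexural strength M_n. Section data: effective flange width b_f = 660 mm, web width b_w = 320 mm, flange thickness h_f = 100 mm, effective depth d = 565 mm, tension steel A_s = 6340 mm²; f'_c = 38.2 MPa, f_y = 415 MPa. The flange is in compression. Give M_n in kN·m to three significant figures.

Tension: T = A_s f_y = 6340 × 415 = 2631100 N.
Try a within the flange: a = T/(0.85 f'_c b_f) = 2631100/(0.85 × 38.2 × 660) = 122.78 mm.
a = 122.78 > h_f = 100 mm: the block extends into the web. Split into flange-overhang and web parts.
C_f = 0.85 f'_c (b_f − b_w) h_f = 0.85 × 38.2 × (660 − 320) × 100 = 1103980 N.
Remaining web compression depth: a_w = (T − C_f)/(0.85 f'_c b_w) = (2631100 − 1103980)/(0.85 × 38.2 × 320) = 146.97 mm.
M_n = C_f(d − h_f/2) + (T − C_f)(d − a_w/2) = 1103980 × (565 − 50) + 1527120 × (565 − 73.485) = 568.55 + 750.60 = 1319.15 × 10⁶ N·mm.
M_n = 1319.15 kN·m.

M_n ≈ 1320 kN·m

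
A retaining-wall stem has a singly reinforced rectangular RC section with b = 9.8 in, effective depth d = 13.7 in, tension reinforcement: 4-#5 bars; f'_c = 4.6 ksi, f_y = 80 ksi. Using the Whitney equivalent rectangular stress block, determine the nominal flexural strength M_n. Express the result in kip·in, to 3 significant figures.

A_s = 4 × 0.31 = 1.24 in².
T = A_s f_y = 1.24 × 80 = 99.2 kips.
a = T/(0.85 f'_c b) = 99.2/(0.85 × 4.6 × 9.8) = 2.589 in.
M_n = T(d − a/2) = 99.2 × (13.7 − 1.2945) = 1230.6 kip·in.

M_n ≈ 1230 kip·in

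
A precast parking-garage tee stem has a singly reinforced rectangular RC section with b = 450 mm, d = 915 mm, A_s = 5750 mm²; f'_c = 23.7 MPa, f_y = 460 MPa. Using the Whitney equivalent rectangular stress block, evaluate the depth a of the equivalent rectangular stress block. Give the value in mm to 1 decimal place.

T = A_s f_y = 5750 × 460 = 2645000 N = 2645 kN.
Setting C = 0.85 f'_c a b equal to T: a = 2645000/(0.85 × 23.7 × 450) = 291.8 mm.

a ≈ 291.8 mm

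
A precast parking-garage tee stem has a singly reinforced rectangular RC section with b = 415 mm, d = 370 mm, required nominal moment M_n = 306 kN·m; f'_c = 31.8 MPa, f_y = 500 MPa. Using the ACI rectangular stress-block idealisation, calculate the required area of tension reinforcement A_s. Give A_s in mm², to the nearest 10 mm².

With M_n = 0.85 f'_c a b (d − a/2), solve the quadratic for a:
a = d − √(d² − 2M_n/(0.85 f'_c b)) = 370 − √(370² − 2 × 306×10⁶/(0.85 × 31.8 × 415)) = 83.05 mm.
A_s = 0.85 f'_c a b / f_y = 0.85 × 31.8 × 83.05 × 415 / 500 = 1863.2 mm².

A_s ≈ 1860 mm²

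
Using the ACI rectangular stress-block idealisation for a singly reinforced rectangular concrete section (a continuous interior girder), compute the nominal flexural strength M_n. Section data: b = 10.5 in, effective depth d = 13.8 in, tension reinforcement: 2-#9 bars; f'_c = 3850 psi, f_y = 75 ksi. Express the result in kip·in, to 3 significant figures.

M_n ≈ 1740 kip·in

A_s = 2 × 1 = 2 in².
T = A_s f_y = 2 × 75 = 150 kips.
a = T/(0.85 f'_c b) = 150/(0.85 × 3.85 × 10.5) = 4.365 in.
M_n = T(d − a/2) = 150 × (13.8 − 2.1825) = 1742.6 kip·in.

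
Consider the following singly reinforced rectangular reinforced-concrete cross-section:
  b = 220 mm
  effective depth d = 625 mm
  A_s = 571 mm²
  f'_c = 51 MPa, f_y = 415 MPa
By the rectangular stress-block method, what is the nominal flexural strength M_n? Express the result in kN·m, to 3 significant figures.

M_n ≈ 145 kN·m

T = A_s f_y = 571 × 415 = 236965 N = 236.965 kN.
From C = T: a = T/(0.85 f'_c b) = 236965/(0.85 × 51 × 220) = 24.85 mm.
M_n = T(d − a/2) = 236.965 kN × (625 − 12.425) mm = 145.16 kN·m.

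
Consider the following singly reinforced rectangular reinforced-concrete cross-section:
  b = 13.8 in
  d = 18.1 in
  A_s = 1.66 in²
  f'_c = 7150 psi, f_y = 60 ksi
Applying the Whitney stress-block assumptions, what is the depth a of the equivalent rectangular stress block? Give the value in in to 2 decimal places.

T = A_s f_y = 1.66 × 60 = 99.6 kips.
a = T/(0.85 f'_c b) = 99.6/(0.85 × 7.15 × 13.8) = 1.19 in.

a ≈ 1.19 in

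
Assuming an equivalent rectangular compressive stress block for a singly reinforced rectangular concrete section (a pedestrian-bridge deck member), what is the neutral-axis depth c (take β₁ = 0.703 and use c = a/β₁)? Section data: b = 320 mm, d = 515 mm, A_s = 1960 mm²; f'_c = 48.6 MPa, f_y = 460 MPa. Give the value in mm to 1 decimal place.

c ≈ 97.0 mm

T = A_s f_y = 1960 × 460 = 901600 N = 901.6 kN.
Setting C = 0.85 f'_c a b equal to T: a = 901600/(0.85 × 48.6 × 320) = 68.204 mm.
With β₁ = 0.703, c = a/β₁ = 68.204/0.703 = 97.0 mm.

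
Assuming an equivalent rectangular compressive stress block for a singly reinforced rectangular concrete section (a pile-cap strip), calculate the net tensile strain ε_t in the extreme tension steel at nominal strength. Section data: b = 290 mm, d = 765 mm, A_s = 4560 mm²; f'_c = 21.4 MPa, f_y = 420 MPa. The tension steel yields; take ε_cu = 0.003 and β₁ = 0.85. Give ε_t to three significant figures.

ε_t ≈ 0.00237

a = A_s f_y/(0.85 f'_c b) = 363.06 mm.
β₁ = 0.85, so c = a/β₁ = 363.06/0.85 = 427.13 mm.
From the linear strain diagram with ε_cu = 0.003: ε_t = 0.003 (d − c)/c = 0.003 × (765 − 427.13)/427.13 = 0.00237.
ε_t < 0.004 — the section is over-reinforced for flexure under ACI limits.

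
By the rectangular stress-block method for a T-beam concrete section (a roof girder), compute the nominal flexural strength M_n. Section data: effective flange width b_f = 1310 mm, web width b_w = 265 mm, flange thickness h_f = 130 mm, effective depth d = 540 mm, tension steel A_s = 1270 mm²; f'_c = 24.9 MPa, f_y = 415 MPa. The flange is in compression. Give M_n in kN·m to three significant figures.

M_n ≈ 280 kN·m

Tension: T = A_s f_y = 1270 × 415 = 527050 N.
Try a within the flange: a = T/(0.85 f'_c b_f) = 527050/(0.85 × 24.9 × 1310) = 19.01 mm.
Since a = 19.01 ≤ h_f = 130 mm, the stress block lies entirely in the flange; analyse as a rectangular beam of width b_f.
M_n = T(d − a/2) = 527050 × (540 − 9.505) = 279.60 × 10⁶ N·mm.
M_n = 279.60 kN·m.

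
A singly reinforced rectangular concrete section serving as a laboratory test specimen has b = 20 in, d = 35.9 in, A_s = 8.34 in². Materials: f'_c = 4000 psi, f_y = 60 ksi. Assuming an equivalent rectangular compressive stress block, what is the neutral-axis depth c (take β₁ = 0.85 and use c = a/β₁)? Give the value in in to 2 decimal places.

c ≈ 8.66 in

T = A_s f_y = 8.34 × 60 = 500.4 kips.
a = T/(0.85 f'_c b) = 500.4/(0.85 × 4 × 20) = 7.3588 in.
With β₁ = 0.85, c = a/β₁ = 7.3588/0.85 = 8.66 in.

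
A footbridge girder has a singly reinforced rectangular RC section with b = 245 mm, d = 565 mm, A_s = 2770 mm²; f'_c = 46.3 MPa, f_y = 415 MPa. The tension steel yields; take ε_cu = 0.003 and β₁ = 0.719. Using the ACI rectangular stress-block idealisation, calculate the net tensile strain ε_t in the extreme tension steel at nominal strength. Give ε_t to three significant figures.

a = A_s f_y/(0.85 f'_c b) = 119.22 mm.
β₁ = 0.719, so c = a/β₁ = 119.22/0.719 = 165.81 mm.
From the linear strain diagram with ε_cu = 0.003: ε_t = 0.003 (d − c)/c = 0.003 × (565 − 165.81)/165.81 = 0.00722.
Since ε_t ≥ 0.005, the section is tension-controlled.

ε_t ≈ 0.00722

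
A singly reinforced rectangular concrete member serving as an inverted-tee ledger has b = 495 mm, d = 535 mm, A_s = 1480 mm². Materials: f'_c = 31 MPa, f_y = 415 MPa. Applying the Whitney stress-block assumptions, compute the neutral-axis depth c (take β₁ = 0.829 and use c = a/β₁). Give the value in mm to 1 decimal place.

T = A_s f_y = 1480 × 415 = 614200 N = 614.2 kN.
Setting C = 0.85 f'_c a b equal to T: a = 614200/(0.85 × 31 × 495) = 47.089 mm.
With β₁ = 0.829, c = a/β₁ = 47.089/0.829 = 56.8 mm.

c ≈ 56.8 mm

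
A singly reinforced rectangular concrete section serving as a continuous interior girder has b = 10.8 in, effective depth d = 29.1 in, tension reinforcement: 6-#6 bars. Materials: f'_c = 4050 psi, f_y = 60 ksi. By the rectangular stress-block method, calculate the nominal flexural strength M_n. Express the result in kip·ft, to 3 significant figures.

A_s = 6 × 0.44 = 2.64 in².
T = A_s f_y = 2.64 × 60 = 158.4 kips.
a = T/(0.85 f'_c b) = 158.4/(0.85 × 4.05 × 10.8) = 4.260 in.
M_n = T(d − a/2) = 158.4 × (29.1 − 2.13) = 4272.0 kip·in = 4272.0/12 = 356.00 kip·ft.

M_n ≈ 356 kip·ft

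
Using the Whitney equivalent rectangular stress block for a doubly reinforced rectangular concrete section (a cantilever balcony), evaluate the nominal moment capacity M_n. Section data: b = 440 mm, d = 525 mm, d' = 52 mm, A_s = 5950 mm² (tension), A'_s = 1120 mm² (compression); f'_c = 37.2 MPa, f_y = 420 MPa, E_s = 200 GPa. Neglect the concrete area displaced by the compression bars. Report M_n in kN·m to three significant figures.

M_n ≈ 1140 kN·m

Assume both tension and compression steel yield.
Net tension couple steel: A_s − A'_s = 4830 mm².
a = (A_s − A'_s) f_y / (0.85 f'_c b) = 2028600/(0.85 × 37.2 × 440) = 145.81 mm.
c = a/β₁ = 145.81/0.784 = 185.98 mm; ε'_s = 0.003(c − d')/c = 0.0022 ≥ f_y/E_s = 0.0021, so compression steel does yield.
M_n = (A_s − A'_s) f_y (d − a/2) + A'_s f_y (d − d') = [2028600 × (525 − 72.905) + 470400 × (525 − 52)] × 10⁻⁶ = 917.12 + 222.50 = 1139.62 kN·m.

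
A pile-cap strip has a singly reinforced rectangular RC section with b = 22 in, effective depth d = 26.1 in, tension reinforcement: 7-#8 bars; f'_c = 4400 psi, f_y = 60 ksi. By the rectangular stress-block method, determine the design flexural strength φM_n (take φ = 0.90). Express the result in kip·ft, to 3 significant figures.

A_s = 7 × 0.79 = 5.53 in².
T = A_s f_y = 5.53 × 60 = 331.8 kips.
a = T/(0.85 f'_c b) = 331.8/(0.85 × 4.4 × 22) = 4.033 in.
M_n = T(d − a/2) = 331.8 × (26.1 − 2.0165) = 7990.9 kip·in = 7990.9/12 = 665.91 kip·ft.
φM_n = 0.90 × 665.91 = 599.32 kip·ft.

φM_n ≈ 599 kip·ft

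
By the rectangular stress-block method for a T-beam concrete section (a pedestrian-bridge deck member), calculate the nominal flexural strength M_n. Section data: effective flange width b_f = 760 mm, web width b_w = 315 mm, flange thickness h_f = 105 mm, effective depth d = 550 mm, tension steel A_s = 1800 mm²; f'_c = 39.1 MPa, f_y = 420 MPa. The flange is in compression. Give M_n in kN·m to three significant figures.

M_n ≈ 404 kN·m

Tension: T = A_s f_y = 1800 × 420 = 756000 N.
Try a within the flange: a = T/(0.85 f'_c b_f) = 756000/(0.85 × 39.1 × 760) = 29.93 mm.
Since a = 29.93 ≤ h_f = 105 mm, the stress block lies entirely in the flange; analyse as a rectangular beam of width b_f.
M_n = T(d − a/2) = 756000 × (550 − 14.965) = 404.49 × 10⁶ N·mm.
M_n = 404.49 kN·m.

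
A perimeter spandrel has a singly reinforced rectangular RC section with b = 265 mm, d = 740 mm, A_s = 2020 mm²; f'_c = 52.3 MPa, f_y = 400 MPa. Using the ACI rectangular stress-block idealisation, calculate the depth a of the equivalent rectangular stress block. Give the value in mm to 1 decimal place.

T = A_s f_y = 2020 × 400 = 808000 N = 808 kN.
Setting C = 0.85 f'_c a b equal to T: a = 808000/(0.85 × 52.3 × 265) = 68.6 mm.

a ≈ 68.6 mm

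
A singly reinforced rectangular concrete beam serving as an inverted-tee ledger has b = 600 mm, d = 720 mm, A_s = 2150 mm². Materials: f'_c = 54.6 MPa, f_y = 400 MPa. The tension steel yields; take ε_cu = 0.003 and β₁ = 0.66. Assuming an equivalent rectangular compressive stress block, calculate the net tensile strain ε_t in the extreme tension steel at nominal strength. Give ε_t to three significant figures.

a = A_s f_y/(0.85 f'_c b) = 30.88 mm.
β₁ = 0.66, so c = a/β₁ = 30.88/0.66 = 46.79 mm.
From the linear strain diagram with ε_cu = 0.003: ε_t = 0.003 (d − c)/c = 0.003 × (720 − 46.79)/46.79 = 0.0432.
Since ε_t ≥ 0.005, the section is tension-controlled.

ε_t ≈ 0.0432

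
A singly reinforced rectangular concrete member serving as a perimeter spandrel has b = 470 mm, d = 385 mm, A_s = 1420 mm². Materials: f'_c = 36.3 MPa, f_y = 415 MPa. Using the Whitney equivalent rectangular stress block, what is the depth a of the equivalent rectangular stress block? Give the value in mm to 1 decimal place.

T = A_s f_y = 1420 × 415 = 589300 N = 589.3 kN.
Setting C = 0.85 f'_c a b equal to T: a = 589300/(0.85 × 36.3 × 470) = 40.6 mm.

a ≈ 40.6 mm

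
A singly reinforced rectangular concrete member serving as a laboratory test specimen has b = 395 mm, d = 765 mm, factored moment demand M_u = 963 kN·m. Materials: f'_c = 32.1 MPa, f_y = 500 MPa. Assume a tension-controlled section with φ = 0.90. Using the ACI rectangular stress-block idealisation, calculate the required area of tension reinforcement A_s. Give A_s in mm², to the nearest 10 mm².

A_s ≈ 3090 mm²

M_n = M_u/φ = 963/0.90 = 1070 kN·m.
With M_n = 0.85 f'_c a b (d − a/2), solve the quadratic for a:
a = d − √(d² − 2M_n/(0.85 f'_c b)) = 765 − √(765² − 2 × 1070×10⁶/(0.85 × 32.1 × 395)) = 143.18 mm.
A_s = 0.85 f'_c a b / f_y = 0.85 × 32.1 × 143.18 × 395 / 500 = 3086.3 mm².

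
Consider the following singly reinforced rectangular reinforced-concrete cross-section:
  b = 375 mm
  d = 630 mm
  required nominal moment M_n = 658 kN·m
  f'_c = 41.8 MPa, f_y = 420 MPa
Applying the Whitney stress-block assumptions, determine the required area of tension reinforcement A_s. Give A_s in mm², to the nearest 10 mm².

A_s ≈ 2660 mm²

With M_n = 0.85 f'_c a b (d − a/2), solve the quadratic for a:
a = d − √(d² − 2M_n/(0.85 f'_c b)) = 630 − √(630² − 2 × 658×10⁶/(0.85 × 41.8 × 375)) = 83.99 mm.
A_s = 0.85 f'_c a b / f_y = 0.85 × 41.8 × 83.99 × 375 / 420 = 2664.4 mm².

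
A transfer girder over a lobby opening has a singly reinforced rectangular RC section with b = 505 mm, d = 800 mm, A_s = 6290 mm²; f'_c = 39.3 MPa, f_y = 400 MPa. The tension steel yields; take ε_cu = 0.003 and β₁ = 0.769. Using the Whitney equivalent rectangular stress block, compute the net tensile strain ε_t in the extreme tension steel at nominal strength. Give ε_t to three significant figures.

ε_t ≈ 0.00937

a = A_s f_y/(0.85 f'_c b) = 149.14 mm.
β₁ = 0.769, so c = a/β₁ = 149.14/0.769 = 193.94 mm.
From the linear strain diagram with ε_cu = 0.003: ε_t = 0.003 (d − c)/c = 0.003 × (800 − 193.94)/193.94 = 0.00937.
Since ε_t ≥ 0.005, the section is tension-controlled.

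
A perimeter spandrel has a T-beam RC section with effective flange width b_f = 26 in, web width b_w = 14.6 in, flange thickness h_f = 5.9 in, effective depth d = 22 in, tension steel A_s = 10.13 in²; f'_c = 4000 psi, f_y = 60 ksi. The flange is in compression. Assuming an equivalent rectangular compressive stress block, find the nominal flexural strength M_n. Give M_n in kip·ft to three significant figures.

Tension: T = A_s f_y = 10.13 × 60 = 607.8 kips.
Try a within the flange: a = T/(0.85 f'_c b_f) = 607.8/(0.85 × 4 × 26) = 6.876 in.
a = 6.876 > h_f = 5.9 in: the block extends into the web. Split into flange-overhang and web parts.
C_f = 0.85 f'_c (b_f − b_w) h_f = 0.85 × 4 × (26 − 14.6) × 5.9 = 228.7 kips.
Remaining web compression depth: a_w = (T − C_f)/(0.85 f'_c b_w) = (607.8 − 228.7)/(0.85 × 4 × 14.6) = 7.637 in.
M_n = C_f(d − h_f/2) + (T − C_f)(d − a_w/2) = 228.7 × (22 − 2.95) + 379.1 × (22 − 3.8185) = 4356.7 + 6892.6 = 11249.3 kip·in.
M_n = 11249.3/12 = 937.44 kip·ft.

M_n ≈ 937 kip·ft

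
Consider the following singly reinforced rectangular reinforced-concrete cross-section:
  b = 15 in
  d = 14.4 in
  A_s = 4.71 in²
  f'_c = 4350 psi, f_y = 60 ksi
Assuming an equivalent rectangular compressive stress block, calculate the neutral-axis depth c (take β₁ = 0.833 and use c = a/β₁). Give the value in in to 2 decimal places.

T = A_s f_y = 4.71 × 60 = 282.6 kips.
a = T/(0.85 f'_c b) = 282.6/(0.85 × 4.35 × 15) = 5.0953 in.
With β₁ = 0.833, c = a/β₁ = 5.0953/0.833 = 6.12 in.

c ≈ 6.12 in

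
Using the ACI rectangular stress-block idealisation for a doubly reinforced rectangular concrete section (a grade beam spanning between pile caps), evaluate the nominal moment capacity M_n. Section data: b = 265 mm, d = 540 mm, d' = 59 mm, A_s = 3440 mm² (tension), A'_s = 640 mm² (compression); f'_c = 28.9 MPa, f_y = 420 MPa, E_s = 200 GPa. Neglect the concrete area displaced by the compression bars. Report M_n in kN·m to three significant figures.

Assume both tension and compression steel yield.
Net tension couple steel: A_s − A'_s = 2800 mm².
a = (A_s − A'_s) f_y / (0.85 f'_c b) = 1176000/(0.85 × 28.9 × 265) = 180.65 mm.
c = a/β₁ = 180.65/0.844 = 214.04 mm; ε'_s = 0.003(c − d')/c = 0.0022 ≥ f_y/E_s = 0.0021, so compression steel does yield.
M_n = (A_s − A'_s) f_y (d − a/2) + A'_s f_y (d − d') = [1176000 × (540 − 90.325) + 268800 × (540 − 59)] × 10⁻⁶ = 528.82 + 129.29 = 658.11 kN·m.

M_n ≈ 658 kN·m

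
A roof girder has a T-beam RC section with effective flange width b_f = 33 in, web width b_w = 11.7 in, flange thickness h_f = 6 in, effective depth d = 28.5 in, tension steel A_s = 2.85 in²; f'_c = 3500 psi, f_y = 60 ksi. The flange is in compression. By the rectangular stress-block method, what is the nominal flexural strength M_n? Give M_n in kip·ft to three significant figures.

M_n ≈ 394 kip·ft

Tension: T = A_s f_y = 2.85 × 60 = 171 kips.
Try a within the flange: a = T/(0.85 f'_c b_f) = 171/(0.85 × 3.5 × 33) = 1.742 in.
Since a = 1.742 ≤ h_f = 6 in, the stress block lies entirely in the flange; analyse as a rectangular beam of width b_f.
M_n = T(d − a/2) = 171 × (28.5 − 0.871) = 4724.6 kip·in.
M_n = 4724.6/12 = 393.72 kip·ft.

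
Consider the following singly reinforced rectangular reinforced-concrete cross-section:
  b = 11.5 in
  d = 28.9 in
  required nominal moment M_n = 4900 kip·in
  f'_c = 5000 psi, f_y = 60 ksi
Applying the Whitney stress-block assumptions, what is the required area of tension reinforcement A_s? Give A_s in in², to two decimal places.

A_s ≈ 3.02 in²

From M_n = 0.85 f'_c a b (d − a/2):
a = d − √(d² − 2M_n/(0.85 f'_c b)) = 28.9 − √(28.9² − 2 × 4900/(0.85 × 5 × 11.5)) = 3.707 in.
A_s = 0.85 f'_c a b / f_y = 0.85 × 5 × 3.707 × 11.5 / 60 = 3.020 in².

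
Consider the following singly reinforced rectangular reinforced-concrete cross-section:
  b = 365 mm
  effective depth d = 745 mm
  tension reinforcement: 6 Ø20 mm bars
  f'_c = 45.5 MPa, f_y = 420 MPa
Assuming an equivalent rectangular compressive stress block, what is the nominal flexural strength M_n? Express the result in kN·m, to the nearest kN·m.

M_n ≈ 567 kN·m

A_s = 6 × 314 = 1884 mm².
T = A_s f_y = 1884 × 420 = 791280 N = 791.28 kN.
From C = T: a = T/(0.85 f'_c b) = 791280/(0.85 × 45.5 × 365) = 56.05 mm.
M_n = T(d − a/2) = 791.28 kN × (745 − 28.025) mm = 567.33 kN·m.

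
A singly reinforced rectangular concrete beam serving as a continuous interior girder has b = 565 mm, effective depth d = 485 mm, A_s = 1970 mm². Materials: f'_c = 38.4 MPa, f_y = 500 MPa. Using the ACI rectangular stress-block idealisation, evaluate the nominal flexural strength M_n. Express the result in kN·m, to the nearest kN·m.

T = A_s f_y = 1970 × 500 = 985000 N = 985 kN.
From C = T: a = T/(0.85 f'_c b) = 985000/(0.85 × 38.4 × 565) = 53.41 mm.
M_n = T(d − a/2) = 985 kN × (485 − 26.705) mm = 451.42 kN·m.

M_n ≈ 451 kN·m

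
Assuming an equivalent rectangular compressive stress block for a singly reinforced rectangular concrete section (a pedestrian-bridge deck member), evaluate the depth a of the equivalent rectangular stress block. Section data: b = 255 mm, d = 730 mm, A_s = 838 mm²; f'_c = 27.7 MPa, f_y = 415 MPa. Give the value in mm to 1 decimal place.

a ≈ 57.9 mm

T = A_s f_y = 838 × 415 = 347770 N = 347.77 kN.
Setting C = 0.85 f'_c a b equal to T: a = 347770/(0.85 × 27.7 × 255) = 57.9 mm.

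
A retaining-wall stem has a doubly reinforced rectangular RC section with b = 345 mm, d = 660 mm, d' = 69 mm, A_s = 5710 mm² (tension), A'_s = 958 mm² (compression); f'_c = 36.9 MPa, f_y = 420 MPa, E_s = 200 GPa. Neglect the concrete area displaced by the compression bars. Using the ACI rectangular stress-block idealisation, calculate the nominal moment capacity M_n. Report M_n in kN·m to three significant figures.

M_n ≈ 1370 kN·m

Assume both tension and compression steel yield.
Net tension couple steel: A_s − A'_s = 4752 mm².
a = (A_s − A'_s) f_y / (0.85 f'_c b) = 1995840/(0.85 × 36.9 × 345) = 184.44 mm.
c = a/β₁ = 184.44/0.786 = 234.66 mm; ε'_s = 0.003(c − d')/c = 0.0021 ≥ f_y/E_s = 0.0021, so compression steel does yield.
M_n = (A_s − A'_s) f_y (d − a/2) + A'_s f_y (d − d') = [1995840 × (660 − 92.22) + 402360 × (660 − 69)] × 10⁻⁶ = 1133.20 + 237.79 = 1370.99 kN·m.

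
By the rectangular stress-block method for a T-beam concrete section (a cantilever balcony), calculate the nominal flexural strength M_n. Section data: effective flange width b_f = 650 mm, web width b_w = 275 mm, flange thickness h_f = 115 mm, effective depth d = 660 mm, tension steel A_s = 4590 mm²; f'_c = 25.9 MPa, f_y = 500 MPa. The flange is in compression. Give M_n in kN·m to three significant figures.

M_n ≈ 1310 kN·m

Tension: T = A_s f_y = 4590 × 500 = 2295000 N.
Try a within the flange: a = T/(0.85 f'_c b_f) = 2295000/(0.85 × 25.9 × 650) = 160.38 mm.
a = 160.38 > h_f = 115 mm: the block extends into the web. Split into flange-overhang and web parts.
C_f = 0.85 f'_c (b_f − b_w) h_f = 0.85 × 25.9 × (650 − 275) × 115 = 949397 N.
Remaining web compression depth: a_w = (T − C_f)/(0.85 f'_c b_w) = (2295000 − 949397)/(0.85 × 25.9 × 275) = 222.26 mm.
M_n = C_f(d − h_f/2) + (T − C_f)(d − a_w/2) = 949397 × (660 − 57.5) + 1345603 × (660 − 111.13) = 572.01 + 738.56 = 1310.57 × 10⁶ N·mm.
M_n = 1310.57 kN·m.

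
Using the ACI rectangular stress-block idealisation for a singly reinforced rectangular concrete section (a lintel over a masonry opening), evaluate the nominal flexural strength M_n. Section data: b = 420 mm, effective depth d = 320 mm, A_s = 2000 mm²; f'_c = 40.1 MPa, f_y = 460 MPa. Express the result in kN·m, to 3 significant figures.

M_n ≈ 265 kN·m

T = A_s f_y = 2000 × 460 = 920000 N = 920 kN.
From C = T: a = T/(0.85 f'_c b) = 920000/(0.85 × 40.1 × 420) = 64.27 mm.
M_n = T(d − a/2) = 920 kN × (320 − 32.135) mm = 264.84 kN·m.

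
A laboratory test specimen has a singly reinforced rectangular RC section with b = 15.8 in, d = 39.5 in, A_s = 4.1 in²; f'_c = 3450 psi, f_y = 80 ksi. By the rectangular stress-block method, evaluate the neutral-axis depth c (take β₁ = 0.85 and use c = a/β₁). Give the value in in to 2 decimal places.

c ≈ 8.33 in

T = A_s f_y = 4.1 × 80 = 328 kips.
a = T/(0.85 f'_c b) = 328/(0.85 × 3.45 × 15.8) = 7.0791 in.
With β₁ = 0.85, c = a/β₁ = 7.0791/0.85 = 8.33 in.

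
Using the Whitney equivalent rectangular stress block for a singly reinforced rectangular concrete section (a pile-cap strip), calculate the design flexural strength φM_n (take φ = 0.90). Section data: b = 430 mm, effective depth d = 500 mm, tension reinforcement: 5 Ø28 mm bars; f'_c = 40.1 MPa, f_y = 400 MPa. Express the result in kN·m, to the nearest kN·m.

φM_n ≈ 508 kN·m

A_s = 5 × 616 = 3080 mm².
T = A_s f_y = 3080 × 400 = 1232000 N = 1232 kN.
From C = T: a = T/(0.85 f'_c b) = 1232000/(0.85 × 40.1 × 430) = 84.06 mm.
M_n = T(d − a/2) = 1232 kN × (500 − 42.03) mm = 564.22 kN·m.
φM_n = 0.90 × 564.22 = 507.80 kN·m.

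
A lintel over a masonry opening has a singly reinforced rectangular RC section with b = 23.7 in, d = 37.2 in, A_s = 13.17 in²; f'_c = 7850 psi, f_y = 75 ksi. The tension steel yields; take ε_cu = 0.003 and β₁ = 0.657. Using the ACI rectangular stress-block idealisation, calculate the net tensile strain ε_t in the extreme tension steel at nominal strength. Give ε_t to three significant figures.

a = A_s f_y/(0.85 f'_c b) = 6.246 in.
β₁ = 0.657, so c = a/β₁ = 6.246/0.657 = 9.507 in.
From the linear strain diagram with ε_cu = 0.003: ε_t = 0.003 (d − c)/c = 0.003 × (37.2 − 9.507)/9.507 = 0.00874.
Since ε_t ≥ 0.005, the section is tension-controlled.

ε_t ≈ 0.00874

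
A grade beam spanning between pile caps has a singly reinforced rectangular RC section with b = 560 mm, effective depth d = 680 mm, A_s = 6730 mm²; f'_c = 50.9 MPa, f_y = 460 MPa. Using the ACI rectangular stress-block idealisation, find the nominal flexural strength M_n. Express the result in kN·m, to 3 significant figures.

M_n ≈ 1910 kN·m

T = A_s f_y = 6730 × 460 = 3095800 N = 3095.8 kN.
From C = T: a = T/(0.85 f'_c b) = 3095800/(0.85 × 50.9 × 560) = 127.78 mm.
M_n = T(d − a/2) = 3095.8 kN × (680 − 63.89) mm = 1907.35 kN·m.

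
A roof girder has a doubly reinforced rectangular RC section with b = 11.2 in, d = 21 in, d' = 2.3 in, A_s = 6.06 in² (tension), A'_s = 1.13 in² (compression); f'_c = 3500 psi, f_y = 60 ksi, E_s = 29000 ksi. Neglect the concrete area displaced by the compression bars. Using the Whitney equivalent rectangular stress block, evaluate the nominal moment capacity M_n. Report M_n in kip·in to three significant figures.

Assume both steels yield.
a = (A_s − A'_s) f_y/(0.85 f'_c b) = (6.06 − 1.13) × 60/(0.85 × 3.5 × 11.2) = 8.878 in.
c = a/β₁ = 8.878/0.85 = 10.445 in; ε'_s = 0.003(c − d')/c = 0.0023 ≥ ε_y = 0.0021, so the compression steel yields.
M_n = (A_s − A'_s) f_y (d − a/2) + A'_s f_y (d − d') = 295.8 × (21 − 4.439) + 67.8 × (21 − 2.3) = 4898.7 + 1267.9 = 6166.6 kip·in.

M_n ≈ 6170 kip·in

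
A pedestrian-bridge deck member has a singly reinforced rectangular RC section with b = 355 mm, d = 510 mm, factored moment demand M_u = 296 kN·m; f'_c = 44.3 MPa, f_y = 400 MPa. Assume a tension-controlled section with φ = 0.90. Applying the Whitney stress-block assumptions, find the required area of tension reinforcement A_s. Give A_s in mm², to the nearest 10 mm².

A_s ≈ 1700 mm²

M_n = M_u/φ = 296/0.90 = 328.889 kN·m.
With M_n = 0.85 f'_c a b (d − a/2), solve the quadratic for a:
a = d − √(d² − 2M_n/(0.85 f'_c b)) = 510 − √(510² − 2 × 328.889×10⁶/(0.85 × 44.3 × 355)) = 50.77 mm.
A_s = 0.85 f'_c a b / f_y = 0.85 × 44.3 × 50.77 × 355 / 400 = 1696.7 mm².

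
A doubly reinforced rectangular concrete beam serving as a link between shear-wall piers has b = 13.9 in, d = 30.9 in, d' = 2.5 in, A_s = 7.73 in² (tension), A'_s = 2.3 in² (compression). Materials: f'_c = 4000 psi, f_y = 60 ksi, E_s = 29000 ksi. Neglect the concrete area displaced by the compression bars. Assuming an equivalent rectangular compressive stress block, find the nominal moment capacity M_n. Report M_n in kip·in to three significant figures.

M_n ≈ 12900 kip·in

Assume both steels yield.
a = (A_s − A'_s) f_y/(0.85 f'_c b) = (7.73 − 2.3) × 60/(0.85 × 4 × 13.9) = 6.894 in.
c = a/β₁ = 6.894/0.85 = 8.111 in; ε'_s = 0.003(c − d')/c = 0.0021 ≥ ε_y = 0.0021, so the compression steel yields.
M_n = (A_s − A'_s) f_y (d − a/2) + A'_s f_y (d − d') = 325.8 × (30.9 − 3.447) + 138 × (30.9 − 2.5) = 8944.2 + 3919.2 = 12863.4 kip·in.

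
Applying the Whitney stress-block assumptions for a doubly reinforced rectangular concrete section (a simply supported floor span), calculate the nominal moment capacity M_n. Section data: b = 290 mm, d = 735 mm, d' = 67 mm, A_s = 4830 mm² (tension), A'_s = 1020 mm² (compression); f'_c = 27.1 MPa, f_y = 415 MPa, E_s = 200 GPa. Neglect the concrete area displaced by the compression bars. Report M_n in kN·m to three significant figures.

Assume both tension and compression steel yield.
Net tension couple steel: A_s − A'_s = 3810 mm².
a = (A_s − A'_s) f_y / (0.85 f'_c b) = 1581150/(0.85 × 27.1 × 290) = 236.69 mm.
c = a/β₁ = 236.69/0.85 = 278.46 mm; ε'_s = 0.003(c − d')/c = 0.0023 ≥ f_y/E_s = 0.0021, so compression steel does yield.
M_n = (A_s − A'_s) f_y (d − a/2) + A'_s f_y (d − d') = [1581150 × (735 − 118.345) + 423300 × (735 − 67)] × 10⁻⁶ = 975.02 + 282.76 = 1257.78 kN·m.

M_n ≈ 1260 kN·m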